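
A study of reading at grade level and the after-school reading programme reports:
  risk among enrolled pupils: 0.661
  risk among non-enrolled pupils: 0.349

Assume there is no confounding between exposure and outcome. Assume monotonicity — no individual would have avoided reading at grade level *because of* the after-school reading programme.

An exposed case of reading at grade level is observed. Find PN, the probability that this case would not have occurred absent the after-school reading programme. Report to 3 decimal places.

PN ≈ 0.472

Let p₁ = 0.661, p₀ = 0.349.
Under exogeneity and monotonicity, PN = (p₁ − p₀) / p₁.
PN = (0.661 − 0.349) / 0.661 = 0.312 / 0.661 ≈ 0.4720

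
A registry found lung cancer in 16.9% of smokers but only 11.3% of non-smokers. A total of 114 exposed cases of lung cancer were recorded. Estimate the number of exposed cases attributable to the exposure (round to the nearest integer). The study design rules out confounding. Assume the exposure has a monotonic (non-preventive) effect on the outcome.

about 38 cases

p₁ = 0.169, p₀ = 0.113.
PN = (p₁ − p₀)/p₁ = (0.169 − 0.113) / 0.169 ≈ 0.33136.
Attributable cases ≈ PN × (exposed cases) = 0.33136 × 114 ≈ 37.78.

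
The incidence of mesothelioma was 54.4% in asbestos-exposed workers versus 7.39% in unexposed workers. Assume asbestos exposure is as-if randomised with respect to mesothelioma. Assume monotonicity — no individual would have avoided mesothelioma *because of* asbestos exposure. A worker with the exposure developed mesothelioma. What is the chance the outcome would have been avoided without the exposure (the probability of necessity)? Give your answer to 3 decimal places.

p₁ = 0.544, p₀ = 0.0739.
Under exogeneity and monotonicity, PN = (p₁ − p₀) / p₁.
PN = (0.544 − 0.0739) / 0.544 = 0.4701 / 0.544 ≈ 0.8642

PN ≈ 0.864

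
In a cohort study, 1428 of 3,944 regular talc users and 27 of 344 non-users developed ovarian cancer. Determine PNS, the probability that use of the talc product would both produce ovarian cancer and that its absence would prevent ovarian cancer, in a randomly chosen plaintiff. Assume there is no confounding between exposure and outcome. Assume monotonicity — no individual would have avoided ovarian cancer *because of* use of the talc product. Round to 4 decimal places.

p₁ = P(outcome | exposed) = 1428/3944 = 0.36207
p₀ = P(outcome | unexposed) = 27/344 = 0.078488
Under exogeneity and monotonicity, PNS = p₁ − p₀.
PNS = 0.36207 − 0.078488 = 0.28358

PNS ≈ 0.2836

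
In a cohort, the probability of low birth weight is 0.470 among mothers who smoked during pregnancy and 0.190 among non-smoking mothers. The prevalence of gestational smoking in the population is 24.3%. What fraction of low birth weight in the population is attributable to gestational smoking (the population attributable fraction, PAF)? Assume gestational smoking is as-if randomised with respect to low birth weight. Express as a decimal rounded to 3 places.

PAF ≈ 0.264

Let p₁ = 0.47, p₀ = 0.19.
Overall risk P(Y=1) = π·p₁ + (1−π)·p₀ = 0.243×0.47 + 0.757×0.19 = 0.25804.
Under exogeneity, PAF = [P(Y=1) − p₀] / P(Y=1).
PAF = (0.25804 − 0.19) / 0.25804 ≈ 0.2637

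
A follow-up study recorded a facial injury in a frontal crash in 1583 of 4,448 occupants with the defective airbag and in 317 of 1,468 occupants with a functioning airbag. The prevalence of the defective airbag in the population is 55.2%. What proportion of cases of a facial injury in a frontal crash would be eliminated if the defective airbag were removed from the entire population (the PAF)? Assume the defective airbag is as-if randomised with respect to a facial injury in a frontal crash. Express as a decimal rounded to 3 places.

PAF ≈ 0.263

p₁ = P(outcome | exposed) = 1583/4448 = 0.35589
p₀ = P(outcome | unexposed) = 317/1468 = 0.21594
Overall risk P(Y=1) = π·p₁ + (1−π)·p₀ = 0.552×0.35589 + 0.448×0.21594 = 0.29319.
Under exogeneity, PAF = [P(Y=1) − p₀] / P(Y=1).
PAF = (0.29319 − 0.21594) / 0.29319 ≈ 0.2635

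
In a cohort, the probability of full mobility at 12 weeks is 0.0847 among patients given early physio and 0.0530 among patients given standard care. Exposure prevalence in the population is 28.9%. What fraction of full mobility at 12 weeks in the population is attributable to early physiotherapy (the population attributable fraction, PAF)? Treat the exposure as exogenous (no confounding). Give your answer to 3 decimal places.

PAF ≈ 0.147

Let p₁ = 0.0847, p₀ = 0.053.
Overall risk P(Y=1) = π·p₁ + (1−π)·p₀ = 0.289×0.0847 + 0.711×0.053 = 0.062161.
Under exogeneity, PAF = [P(Y=1) − p₀] / P(Y=1).
PAF = (0.062161 − 0.053) / 0.062161 ≈ 0.1474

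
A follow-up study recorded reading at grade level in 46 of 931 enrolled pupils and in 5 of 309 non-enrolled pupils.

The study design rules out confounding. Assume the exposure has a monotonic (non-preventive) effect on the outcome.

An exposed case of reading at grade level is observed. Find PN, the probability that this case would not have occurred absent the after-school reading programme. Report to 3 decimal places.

p₁ = P(outcome | exposed) = 46/931 = 0.049409
p₀ = P(outcome | unexposed) = 5/309 = 0.016181
Under exogeneity and monotonicity, PN = (p₁ − p₀) / p₁.
PN = (0.049409 − 0.016181) / 0.049409 = 0.033228 / 0.049409 ≈ 0.6725

PN ≈ 0.673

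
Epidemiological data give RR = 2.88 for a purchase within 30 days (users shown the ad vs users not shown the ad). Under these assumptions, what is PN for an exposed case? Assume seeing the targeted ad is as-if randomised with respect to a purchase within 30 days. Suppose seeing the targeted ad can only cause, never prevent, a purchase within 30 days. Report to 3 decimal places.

Under exogeneity and monotonicity, PN = (RR − 1) / RR = 1 − 1/RR.
PN = (2.88 − 1) / 2.88 = 1.88 / 2.88 ≈ 0.6528

PN ≈ 0.653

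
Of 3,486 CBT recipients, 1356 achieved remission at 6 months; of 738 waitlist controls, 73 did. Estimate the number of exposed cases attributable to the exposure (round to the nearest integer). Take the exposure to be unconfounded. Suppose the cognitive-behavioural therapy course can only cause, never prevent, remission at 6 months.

p₁ = P(outcome | exposed) = 1356/3486 = 0.38898
p₀ = P(outcome | unexposed) = 73/738 = 0.098916
PN = (p₁ − p₀)/p₁ = (0.38898 − 0.098916) / 0.38898 ≈ 0.74571.
Attributable cases ≈ PN × (exposed cases) = 0.74571 × 1356 ≈ 1011.18.

about 1011 cases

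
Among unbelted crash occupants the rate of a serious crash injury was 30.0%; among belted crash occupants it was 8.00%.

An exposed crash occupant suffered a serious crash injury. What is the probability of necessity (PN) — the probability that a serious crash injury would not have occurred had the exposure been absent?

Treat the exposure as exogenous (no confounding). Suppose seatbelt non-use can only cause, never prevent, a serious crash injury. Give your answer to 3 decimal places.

p₁ = 0.3, p₀ = 0.08.
Under exogeneity and monotonicity, PN = (p₁ − p₀) / p₁.
PN = (0.3 − 0.08) / 0.3 = 0.22 / 0.3 ≈ 0.7333

PN ≈ 0.733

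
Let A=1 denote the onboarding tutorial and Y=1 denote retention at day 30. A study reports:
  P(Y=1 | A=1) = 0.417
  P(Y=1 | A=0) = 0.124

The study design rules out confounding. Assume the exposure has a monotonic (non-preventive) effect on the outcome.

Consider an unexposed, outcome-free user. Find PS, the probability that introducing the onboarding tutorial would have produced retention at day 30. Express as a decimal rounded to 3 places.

Let p₁ = 0.417, p₀ = 0.124.
Under exogeneity and monotonicity, PS = (p₁ − p₀) / (1 − p₀).
PS = (0.417 − 0.124) / (1 − 0.124) = 0.293 / 0.876 ≈ 0.3345

PS ≈ 0.334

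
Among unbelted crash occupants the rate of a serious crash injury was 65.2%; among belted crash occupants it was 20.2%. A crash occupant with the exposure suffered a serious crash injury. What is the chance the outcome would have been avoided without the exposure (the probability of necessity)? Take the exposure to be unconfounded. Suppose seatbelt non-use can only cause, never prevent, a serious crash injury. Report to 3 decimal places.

p₁ = 0.652, p₀ = 0.202.
Under exogeneity and monotonicity, PN = (p₁ − p₀) / p₁.
PN = (0.652 − 0.202) / 0.652 = 0.45 / 0.652 ≈ 0.6902

PN ≈ 0.690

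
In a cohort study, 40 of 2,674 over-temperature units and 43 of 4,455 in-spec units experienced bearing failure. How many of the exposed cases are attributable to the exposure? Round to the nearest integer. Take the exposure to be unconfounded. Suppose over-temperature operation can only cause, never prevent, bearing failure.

p₁ = P(outcome | exposed) = 40/2674 = 0.014959
p₀ = P(outcome | unexposed) = 43/4455 = 0.0096521
PN = (p₁ − p₀)/p₁ = (0.014959 − 0.0096521) / 0.014959 ≈ 0.35476.
Attributable cases ≈ PN × (exposed cases) = 0.35476 × 40 ≈ 14.19.

about 14 cases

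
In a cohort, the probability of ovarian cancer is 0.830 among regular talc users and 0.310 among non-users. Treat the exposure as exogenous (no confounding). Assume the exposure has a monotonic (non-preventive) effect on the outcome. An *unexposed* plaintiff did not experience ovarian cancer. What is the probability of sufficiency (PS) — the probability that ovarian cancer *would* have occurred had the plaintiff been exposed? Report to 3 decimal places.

PS ≈ 0.754

Let p₁ = 0.83, p₀ = 0.31.
Under exogeneity and monotonicity, PS = (p₁ − p₀) / (1 − p₀).
PS = (0.83 − 0.31) / (1 − 0.31) = 0.52 / 0.69 ≈ 0.7536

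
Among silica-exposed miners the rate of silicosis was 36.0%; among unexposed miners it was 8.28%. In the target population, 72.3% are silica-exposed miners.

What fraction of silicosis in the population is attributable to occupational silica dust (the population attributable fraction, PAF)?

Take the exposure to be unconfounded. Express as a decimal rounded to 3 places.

PAF ≈ 0.708

p₁ = 0.36, p₀ = 0.0828.
Overall risk P(Y=1) = π·p₁ + (1−π)·p₀ = 0.723×0.36 + 0.277×0.0828 = 0.28322.
Under exogeneity, PAF = [P(Y=1) − p₀] / P(Y=1).
PAF = (0.28322 − 0.0828) / 0.28322 ≈ 0.7076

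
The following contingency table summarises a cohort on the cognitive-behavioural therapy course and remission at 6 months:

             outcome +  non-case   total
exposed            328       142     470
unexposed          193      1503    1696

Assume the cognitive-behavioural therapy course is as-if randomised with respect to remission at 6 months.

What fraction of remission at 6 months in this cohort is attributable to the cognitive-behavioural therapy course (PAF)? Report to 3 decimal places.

PAF ≈ 0.527

p₁ = P(outcome | exposed) = 328/470 = 0.69787
p₀ = P(outcome | unexposed) = 193/1696 = 0.1138
Exposure prevalence π = 470/2166 = 0.21699; overall risk P(Y=1) = 0.24054.
Under exogeneity, PAF = [P(Y=1) − p₀]/P(Y=1).
PAF = (0.24054 − 0.1138) / 0.24054 ≈ 0.5269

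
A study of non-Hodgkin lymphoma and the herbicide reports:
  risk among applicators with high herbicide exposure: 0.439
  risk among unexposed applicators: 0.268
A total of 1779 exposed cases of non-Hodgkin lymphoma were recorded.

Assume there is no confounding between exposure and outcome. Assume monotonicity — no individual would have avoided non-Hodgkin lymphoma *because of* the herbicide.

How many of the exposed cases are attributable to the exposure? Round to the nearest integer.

about 693 cases

Let p₁ = 0.439, p₀ = 0.268.
PN = (p₁ − p₀)/p₁ = (0.439 − 0.268) / 0.439 ≈ 0.38952.
Attributable cases ≈ PN × (exposed cases) = 0.38952 × 1779 ≈ 692.96.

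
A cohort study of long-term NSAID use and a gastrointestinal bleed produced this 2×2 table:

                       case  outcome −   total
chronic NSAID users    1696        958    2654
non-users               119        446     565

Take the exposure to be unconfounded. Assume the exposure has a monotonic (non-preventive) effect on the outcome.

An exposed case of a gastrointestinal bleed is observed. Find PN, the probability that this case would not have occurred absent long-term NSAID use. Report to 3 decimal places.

PN ≈ 0.670

p₁ = P(outcome | exposed) = 1696/2654 = 0.63904
p₀ = P(outcome | unexposed) = 119/565 = 0.21062
Under exogeneity and monotonicity, PN = (p₁ − p₀) / p₁.
PN = (0.63904 − 0.21062) / 0.63904 = 0.42842 / 0.63904 ≈ 0.6704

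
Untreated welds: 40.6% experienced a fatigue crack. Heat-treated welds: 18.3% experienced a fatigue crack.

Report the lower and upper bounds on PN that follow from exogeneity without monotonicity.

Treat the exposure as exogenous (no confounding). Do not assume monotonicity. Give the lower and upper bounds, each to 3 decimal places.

0.549 ≤ PN ≤ 1.000

p₁ = 0.406, p₀ = 0.183.
Under exogeneity alone the bounds on PN are max{0,(p₁−p₀)/p₁} ≤ PN ≤ min{1,(1−p₀)/p₁}.
  lower = (p₁ − p₀)/p₁ = 0.223 / 0.406 ≈ 0.5493
  upper = min{1, (1 − p₀)/p₁} = 0.817 / 0.406 ≈ 2.0123 → capped at 1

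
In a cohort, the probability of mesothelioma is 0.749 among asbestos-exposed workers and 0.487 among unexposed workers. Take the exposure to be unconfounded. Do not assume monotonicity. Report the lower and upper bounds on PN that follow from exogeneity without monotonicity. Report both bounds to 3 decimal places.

0.350 ≤ PN ≤ 0.685

Let p₁ = 0.749, p₀ = 0.487.
Under exogeneity alone the bounds on PN are max{0,(p₁−p₀)/p₁} ≤ PN ≤ min{1,(1−p₀)/p₁}.
  lower = (p₁ − p₀)/p₁ = 0.262 / 0.749 ≈ 0.3498
  upper = min{1, (1 − p₀)/p₁} = 0.513 / 0.749 ≈ 0.6849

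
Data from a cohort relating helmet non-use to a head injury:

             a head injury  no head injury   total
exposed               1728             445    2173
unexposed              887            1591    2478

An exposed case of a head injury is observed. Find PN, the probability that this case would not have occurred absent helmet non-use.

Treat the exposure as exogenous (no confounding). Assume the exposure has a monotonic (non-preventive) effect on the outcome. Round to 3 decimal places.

p₁ = P(outcome | exposed) = 1728/2173 = 0.79521
p₀ = P(outcome | unexposed) = 887/2478 = 0.35795
Under exogeneity and monotonicity, PN = (p₁ − p₀) / p₁.
PN = (0.79521 − 0.35795) / 0.79521 = 0.43726 / 0.79521 ≈ 0.5499

PN ≈ 0.550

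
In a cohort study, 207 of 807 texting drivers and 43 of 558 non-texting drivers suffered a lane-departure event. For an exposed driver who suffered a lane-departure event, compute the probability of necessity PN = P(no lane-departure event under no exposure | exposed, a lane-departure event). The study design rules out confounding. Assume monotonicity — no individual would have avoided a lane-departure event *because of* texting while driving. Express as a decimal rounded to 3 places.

p₁ = P(outcome | exposed) = 207/807 = 0.25651
p₀ = P(outcome | unexposed) = 43/558 = 0.077061
Under exogeneity and monotonicity, PN = (p₁ − p₀) / p₁.
PN = (0.25651 − 0.077061) / 0.25651 = 0.17944 / 0.25651 ≈ 0.6996

PN ≈ 0.700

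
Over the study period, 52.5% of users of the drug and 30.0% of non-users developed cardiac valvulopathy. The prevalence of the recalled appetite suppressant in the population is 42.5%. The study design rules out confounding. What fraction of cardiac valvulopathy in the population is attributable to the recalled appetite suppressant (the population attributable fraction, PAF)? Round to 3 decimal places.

p₁ = 0.525, p₀ = 0.3.
Overall risk P(Y=1) = π·p₁ + (1−π)·p₀ = 0.425×0.525 + 0.575×0.3 = 0.39563.
Under exogeneity, PAF = [P(Y=1) − p₀] / P(Y=1).
PAF = (0.39563 − 0.3) / 0.39563 ≈ 0.2417

PAF ≈ 0.242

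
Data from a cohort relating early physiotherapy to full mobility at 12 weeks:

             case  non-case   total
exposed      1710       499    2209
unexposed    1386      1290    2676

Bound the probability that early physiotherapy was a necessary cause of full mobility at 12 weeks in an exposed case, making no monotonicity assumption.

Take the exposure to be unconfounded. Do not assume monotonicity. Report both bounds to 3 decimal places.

0.331 ≤ PN ≤ 0.623

p₁ = P(outcome | exposed) = 1710/2209 = 0.77411
p₀ = P(outcome | unexposed) = 1386/2676 = 0.51794
Under exogeneity alone the bounds on PN are max{0,(p₁−p₀)/p₁} ≤ PN ≤ min{1,(1−p₀)/p₁}.
  lower = (p₁ − p₀)/p₁ = 0.25617 / 0.77411 ≈ 0.3309
  upper = min{1, (1 − p₀)/p₁} = 0.48206 / 0.77411 ≈ 0.6227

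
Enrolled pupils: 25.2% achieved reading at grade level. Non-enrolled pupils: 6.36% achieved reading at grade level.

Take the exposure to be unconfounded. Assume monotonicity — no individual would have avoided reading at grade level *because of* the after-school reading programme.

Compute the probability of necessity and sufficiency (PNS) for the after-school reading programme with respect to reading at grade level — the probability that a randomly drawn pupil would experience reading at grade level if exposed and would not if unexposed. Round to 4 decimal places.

PNS ≈ 0.1884

p₁ = 0.252, p₀ = 0.0636.
Under exogeneity and monotonicity, PNS = p₁ − p₀.
PNS = 0.252 − 0.0636 = 0.1884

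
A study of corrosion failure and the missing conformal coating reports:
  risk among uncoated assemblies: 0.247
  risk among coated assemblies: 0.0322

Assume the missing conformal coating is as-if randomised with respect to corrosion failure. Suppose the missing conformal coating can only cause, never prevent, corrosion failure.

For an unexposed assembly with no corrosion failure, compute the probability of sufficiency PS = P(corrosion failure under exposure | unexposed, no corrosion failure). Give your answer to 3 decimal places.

Let p₁ = 0.247, p₀ = 0.0322.
Under exogeneity and monotonicity, PS = (p₁ − p₀) / (1 − p₀).
PS = (0.247 − 0.0322) / (1 − 0.0322) = 0.2148 / 0.9678 ≈ 0.2219

PS ≈ 0.222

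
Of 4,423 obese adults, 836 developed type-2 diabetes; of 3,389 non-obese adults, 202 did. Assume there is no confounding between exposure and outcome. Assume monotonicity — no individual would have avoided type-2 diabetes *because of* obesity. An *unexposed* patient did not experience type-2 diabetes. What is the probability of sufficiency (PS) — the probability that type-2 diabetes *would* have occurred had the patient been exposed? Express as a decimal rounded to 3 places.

PS ≈ 0.138

p₁ = P(outcome | exposed) = 836/4423 = 0.18901
p₀ = P(outcome | unexposed) = 202/3389 = 0.059605
Under exogeneity and monotonicity, PS = (p₁ − p₀) / (1 − p₀).
PS = (0.18901 − 0.059605) / (1 − 0.059605) = 0.12941 / 0.9404 ≈ 0.1376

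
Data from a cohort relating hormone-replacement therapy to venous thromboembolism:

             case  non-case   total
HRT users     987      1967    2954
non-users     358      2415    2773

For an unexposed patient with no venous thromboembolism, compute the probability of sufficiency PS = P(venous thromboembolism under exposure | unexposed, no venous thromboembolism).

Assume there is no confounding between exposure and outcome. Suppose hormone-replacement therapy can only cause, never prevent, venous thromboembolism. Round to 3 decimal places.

PS ≈ 0.235

p₁ = P(outcome | exposed) = 987/2954 = 0.33412
p₀ = P(outcome | unexposed) = 358/2773 = 0.1291
Under exogeneity and monotonicity, PS = (p₁ − p₀) / (1 − p₀).
PS = (0.33412 − 0.1291) / (1 − 0.1291) = 0.20502 / 0.8709 ≈ 0.2354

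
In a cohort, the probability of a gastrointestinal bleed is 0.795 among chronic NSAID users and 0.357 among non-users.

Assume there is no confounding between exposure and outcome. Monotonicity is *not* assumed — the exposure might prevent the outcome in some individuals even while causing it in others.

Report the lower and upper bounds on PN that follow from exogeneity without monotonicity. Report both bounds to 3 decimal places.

Let p₁ = 0.795, p₀ = 0.357.
Under exogeneity alone the bounds on PN are max{0,(p₁−p₀)/p₁} ≤ PN ≤ min{1,(1−p₀)/p₁}.
  lower = (p₁ − p₀)/p₁ = 0.438 / 0.795 ≈ 0.5509
  upper = min{1, (1 − p₀)/p₁} = 0.643 / 0.795 ≈ 0.8088

0.551 ≤ PN ≤ 0.809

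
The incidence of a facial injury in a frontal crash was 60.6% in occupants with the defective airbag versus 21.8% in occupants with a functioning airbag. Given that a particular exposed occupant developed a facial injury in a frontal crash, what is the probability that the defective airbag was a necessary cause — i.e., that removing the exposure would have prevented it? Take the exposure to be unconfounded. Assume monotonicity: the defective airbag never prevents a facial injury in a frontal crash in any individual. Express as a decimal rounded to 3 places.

p₁ = 0.606, p₀ = 0.218.
Under exogeneity and monotonicity, PN = (p₁ − p₀) / p₁.
PN = (0.606 − 0.218) / 0.606 = 0.388 / 0.606 ≈ 0.6403

PN ≈ 0.640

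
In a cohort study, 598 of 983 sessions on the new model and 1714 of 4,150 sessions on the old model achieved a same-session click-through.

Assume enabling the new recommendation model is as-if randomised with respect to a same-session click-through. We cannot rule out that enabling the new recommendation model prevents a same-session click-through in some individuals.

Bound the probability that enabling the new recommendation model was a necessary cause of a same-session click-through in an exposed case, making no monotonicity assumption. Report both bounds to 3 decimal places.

0.321 ≤ PN ≤ 0.965

p₁ = P(outcome | exposed) = 598/983 = 0.60834
p₀ = P(outcome | unexposed) = 1714/4150 = 0.41301
Under exogeneity alone the bounds on PN are max{0,(p₁−p₀)/p₁} ≤ PN ≤ min{1,(1−p₀)/p₁}.
  lower = (p₁ − p₀)/p₁ = 0.19533 / 0.60834 ≈ 0.3211
  upper = min{1, (1 − p₀)/p₁} = 0.58699 / 0.60834 ≈ 0.9649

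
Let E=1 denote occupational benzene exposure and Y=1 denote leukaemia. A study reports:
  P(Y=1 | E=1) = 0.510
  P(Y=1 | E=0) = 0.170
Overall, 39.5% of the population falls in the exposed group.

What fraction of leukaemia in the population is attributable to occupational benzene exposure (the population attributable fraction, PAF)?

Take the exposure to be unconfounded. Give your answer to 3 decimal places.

PAF ≈ 0.441

Let p₁ = 0.51, p₀ = 0.17.
Overall risk P(Y=1) = π·p₁ + (1−π)·p₀ = 0.395×0.51 + 0.605×0.17 = 0.3043.
Under exogeneity, PAF = [P(Y=1) − p₀] / P(Y=1).
PAF = (0.3043 − 0.17) / 0.3043 ≈ 0.4413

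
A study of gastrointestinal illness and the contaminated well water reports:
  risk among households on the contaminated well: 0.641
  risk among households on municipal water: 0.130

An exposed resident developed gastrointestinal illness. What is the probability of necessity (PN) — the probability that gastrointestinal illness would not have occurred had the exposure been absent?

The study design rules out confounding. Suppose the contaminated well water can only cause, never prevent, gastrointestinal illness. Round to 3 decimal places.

Let p₁ = 0.641, p₀ = 0.13.
Under exogeneity and monotonicity, PN = (p₁ − p₀) / p₁.
PN = (0.641 − 0.13) / 0.641 = 0.511 / 0.641 ≈ 0.7972

PN ≈ 0.797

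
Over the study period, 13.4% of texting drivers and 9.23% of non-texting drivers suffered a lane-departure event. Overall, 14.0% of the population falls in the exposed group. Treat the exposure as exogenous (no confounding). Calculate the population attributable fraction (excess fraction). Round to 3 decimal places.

PAF ≈ 0.059

p₁ = 0.134, p₀ = 0.0923.
Overall risk P(Y=1) = π·p₁ + (1−π)·p₀ = 0.14×0.134 + 0.86×0.0923 = 0.098138.
Under exogeneity, PAF = [P(Y=1) − p₀] / P(Y=1).
PAF = (0.098138 − 0.0923) / 0.098138 ≈ 0.0595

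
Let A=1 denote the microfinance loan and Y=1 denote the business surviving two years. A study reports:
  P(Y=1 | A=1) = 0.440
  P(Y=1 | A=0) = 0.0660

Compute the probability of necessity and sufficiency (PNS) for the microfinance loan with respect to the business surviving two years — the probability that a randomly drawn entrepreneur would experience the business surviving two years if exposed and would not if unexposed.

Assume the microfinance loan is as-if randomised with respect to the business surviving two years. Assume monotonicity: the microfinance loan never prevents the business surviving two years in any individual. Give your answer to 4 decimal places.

PNS ≈ 0.3740

Let p₁ = 0.44, p₀ = 0.066.
Under exogeneity and monotonicity, PNS = p₁ − p₀.
PNS = 0.44 − 0.066 = 0.374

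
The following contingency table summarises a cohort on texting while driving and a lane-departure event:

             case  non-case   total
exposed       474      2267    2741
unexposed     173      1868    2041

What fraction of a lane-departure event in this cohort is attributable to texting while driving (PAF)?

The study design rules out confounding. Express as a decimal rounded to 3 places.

PAF ≈ 0.374

p₁ = P(outcome | exposed) = 474/2741 = 0.17293
p₀ = P(outcome | unexposed) = 173/2041 = 0.084762
Exposure prevalence π = 2741/4782 = 0.57319; overall risk P(Y=1) = 0.1353.
Under exogeneity, PAF = [P(Y=1) − p₀]/P(Y=1).
PAF = (0.1353 − 0.084762) / 0.1353 ≈ 0.3735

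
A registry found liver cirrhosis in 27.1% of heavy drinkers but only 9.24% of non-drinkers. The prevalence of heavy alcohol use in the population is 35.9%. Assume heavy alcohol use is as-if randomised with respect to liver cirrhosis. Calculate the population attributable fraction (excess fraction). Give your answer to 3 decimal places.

PAF ≈ 0.410

p₁ = 0.271, p₀ = 0.0924.
Overall risk P(Y=1) = π·p₁ + (1−π)·p₀ = 0.359×0.271 + 0.641×0.0924 = 0.15652.
Under exogeneity, PAF = [P(Y=1) − p₀] / P(Y=1).
PAF = (0.15652 − 0.0924) / 0.15652 ≈ 0.4097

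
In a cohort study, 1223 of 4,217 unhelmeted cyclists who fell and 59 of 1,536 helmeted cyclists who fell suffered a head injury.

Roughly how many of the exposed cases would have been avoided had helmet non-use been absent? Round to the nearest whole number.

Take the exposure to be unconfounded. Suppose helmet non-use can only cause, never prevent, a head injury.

p₁ = P(outcome | exposed) = 1223/4217 = 0.29002
p₀ = P(outcome | unexposed) = 59/1536 = 0.038411
PN = (p₁ − p₀)/p₁ = (0.29002 − 0.038411) / 0.29002 ≈ 0.86755.
Attributable cases ≈ PN × (exposed cases) = 0.86755 × 1223 ≈ 1061.02.

about 1061 cases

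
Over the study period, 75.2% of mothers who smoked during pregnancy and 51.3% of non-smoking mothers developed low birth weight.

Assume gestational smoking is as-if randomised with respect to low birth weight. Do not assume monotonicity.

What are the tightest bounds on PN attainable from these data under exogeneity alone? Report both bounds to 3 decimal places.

0.318 ≤ PN ≤ 0.648

p₁ = 0.752, p₀ = 0.513.
Under exogeneity alone the bounds on PN are max{0,(p₁−p₀)/p₁} ≤ PN ≤ min{1,(1−p₀)/p₁}.
  lower = (p₁ − p₀)/p₁ = 0.239 / 0.752 ≈ 0.3178
  upper = min{1, (1 − p₀)/p₁} = 0.487 / 0.752 ≈ 0.6476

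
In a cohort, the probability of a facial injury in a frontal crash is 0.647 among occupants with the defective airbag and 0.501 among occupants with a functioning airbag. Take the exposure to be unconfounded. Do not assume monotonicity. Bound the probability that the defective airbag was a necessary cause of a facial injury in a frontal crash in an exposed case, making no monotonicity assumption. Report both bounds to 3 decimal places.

Let p₁ = 0.647, p₀ = 0.501.
Under exogeneity alone the bounds on PN are max{0,(p₁−p₀)/p₁} ≤ PN ≤ min{1,(1−p₀)/p₁}.
  lower = (p₁ − p₀)/p₁ = 0.146 / 0.647 ≈ 0.2257
  upper = min{1, (1 − p₀)/p₁} = 0.499 / 0.647 ≈ 0.7713

0.226 ≤ PN ≤ 0.771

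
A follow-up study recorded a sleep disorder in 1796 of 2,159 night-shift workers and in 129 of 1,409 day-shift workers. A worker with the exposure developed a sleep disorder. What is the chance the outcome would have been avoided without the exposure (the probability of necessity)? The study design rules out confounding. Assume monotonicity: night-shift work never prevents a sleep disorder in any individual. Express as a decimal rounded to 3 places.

PN ≈ 0.890

p₁ = P(outcome | exposed) = 1796/2159 = 0.83187
p₀ = P(outcome | unexposed) = 129/1409 = 0.091554
Under exogeneity and monotonicity, PN = (p₁ − p₀) / p₁.
PN = (0.83187 − 0.091554) / 0.83187 = 0.74031 / 0.83187 ≈ 0.8899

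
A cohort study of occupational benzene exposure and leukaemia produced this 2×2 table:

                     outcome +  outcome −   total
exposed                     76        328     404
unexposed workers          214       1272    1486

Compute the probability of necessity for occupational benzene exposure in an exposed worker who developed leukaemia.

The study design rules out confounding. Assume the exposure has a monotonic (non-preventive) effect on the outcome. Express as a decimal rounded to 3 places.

p₁ = P(outcome | exposed) = 76/404 = 0.18812
p₀ = P(outcome | unexposed) = 214/1486 = 0.14401
Under exogeneity and monotonicity, PN = (p₁ − p₀)/p₁.
PN = (0.18812 − 0.14401) / 0.18812 ≈ 0.2345

PN ≈ 0.234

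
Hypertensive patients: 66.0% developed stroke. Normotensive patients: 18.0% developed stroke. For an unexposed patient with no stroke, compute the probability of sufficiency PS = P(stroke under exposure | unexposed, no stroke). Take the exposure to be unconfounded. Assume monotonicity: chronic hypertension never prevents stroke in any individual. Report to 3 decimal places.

PS ≈ 0.585

p₁ = 0.66, p₀ = 0.18.
Under exogeneity and monotonicity, PS = (p₁ − p₀) / (1 − p₀).
PS = (0.66 − 0.18) / (1 − 0.18) = 0.48 / 0.82 ≈ 0.5854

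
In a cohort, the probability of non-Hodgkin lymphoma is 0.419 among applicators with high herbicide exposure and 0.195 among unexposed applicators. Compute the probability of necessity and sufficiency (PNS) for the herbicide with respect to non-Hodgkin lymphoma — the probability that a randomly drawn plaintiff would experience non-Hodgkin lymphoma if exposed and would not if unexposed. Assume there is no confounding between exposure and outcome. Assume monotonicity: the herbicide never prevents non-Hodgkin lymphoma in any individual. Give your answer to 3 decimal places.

PNS ≈ 0.224

Let p₁ = 0.419, p₀ = 0.195.
Under exogeneity and monotonicity, PNS = p₁ − p₀.
PNS = 0.419 − 0.195 = 0.224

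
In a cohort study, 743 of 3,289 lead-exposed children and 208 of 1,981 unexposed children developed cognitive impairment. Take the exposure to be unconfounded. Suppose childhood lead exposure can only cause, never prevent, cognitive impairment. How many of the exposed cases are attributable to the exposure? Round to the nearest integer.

p₁ = P(outcome | exposed) = 743/3289 = 0.2259
p₀ = P(outcome | unexposed) = 208/1981 = 0.105
PN = (p₁ − p₀)/p₁ = (0.2259 − 0.105) / 0.2259 ≈ 0.53521.
Attributable cases ≈ PN × (exposed cases) = 0.53521 × 743 ≈ 397.66.

about 398 cases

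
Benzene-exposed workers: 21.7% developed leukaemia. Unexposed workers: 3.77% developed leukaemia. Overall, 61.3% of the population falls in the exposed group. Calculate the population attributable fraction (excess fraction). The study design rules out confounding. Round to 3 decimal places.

p₁ = 0.217, p₀ = 0.0377.
Overall risk P(Y=1) = π·p₁ + (1−π)·p₀ = 0.613×0.217 + 0.387×0.0377 = 0.14761.
Under exogeneity, PAF = [P(Y=1) − p₀] / P(Y=1).
PAF = (0.14761 − 0.0377) / 0.14761 ≈ 0.7446

PAF ≈ 0.745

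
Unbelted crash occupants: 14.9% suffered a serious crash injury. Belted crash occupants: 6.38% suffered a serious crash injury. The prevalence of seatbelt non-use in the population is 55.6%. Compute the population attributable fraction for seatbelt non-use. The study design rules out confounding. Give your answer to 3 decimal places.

p₁ = 0.149, p₀ = 0.0638.
Overall risk P(Y=1) = π·p₁ + (1−π)·p₀ = 0.556×0.149 + 0.444×0.0638 = 0.11117.
Under exogeneity, PAF = [P(Y=1) − p₀] / P(Y=1).
PAF = (0.11117 − 0.0638) / 0.11117 ≈ 0.4261

PAF ≈ 0.426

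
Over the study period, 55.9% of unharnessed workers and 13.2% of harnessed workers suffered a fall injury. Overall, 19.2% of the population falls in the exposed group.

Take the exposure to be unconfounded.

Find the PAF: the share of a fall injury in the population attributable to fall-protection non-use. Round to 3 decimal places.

p₁ = 0.559, p₀ = 0.132.
Overall risk P(Y=1) = π·p₁ + (1−π)·p₀ = 0.192×0.559 + 0.808×0.132 = 0.21398.
Under exogeneity, PAF = [P(Y=1) − p₀] / P(Y=1).
PAF = (0.21398 − 0.132) / 0.21398 ≈ 0.3831

PAF ≈ 0.383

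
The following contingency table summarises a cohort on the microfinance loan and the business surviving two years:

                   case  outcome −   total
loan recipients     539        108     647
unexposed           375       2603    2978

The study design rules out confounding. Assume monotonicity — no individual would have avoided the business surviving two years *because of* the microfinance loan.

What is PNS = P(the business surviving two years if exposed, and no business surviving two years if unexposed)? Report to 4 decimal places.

p₁ = P(outcome | exposed) = 539/647 = 0.83308
p₀ = P(outcome | unexposed) = 375/2978 = 0.12592
Under exogeneity and monotonicity, PNS = p₁ − p₀.
PNS = 0.83308 − 0.12592 = 0.70715

PNS ≈ 0.7072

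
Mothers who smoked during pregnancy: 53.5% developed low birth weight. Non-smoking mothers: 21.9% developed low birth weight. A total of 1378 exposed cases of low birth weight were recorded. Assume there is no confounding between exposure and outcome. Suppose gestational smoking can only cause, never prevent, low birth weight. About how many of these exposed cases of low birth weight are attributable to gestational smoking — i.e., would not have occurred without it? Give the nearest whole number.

p₁ = 0.535, p₀ = 0.219.
PN = (p₁ − p₀)/p₁ = (0.535 − 0.219) / 0.535 ≈ 0.59065.
Attributable cases ≈ PN × (exposed cases) = 0.59065 × 1378 ≈ 813.92.

about 814 cases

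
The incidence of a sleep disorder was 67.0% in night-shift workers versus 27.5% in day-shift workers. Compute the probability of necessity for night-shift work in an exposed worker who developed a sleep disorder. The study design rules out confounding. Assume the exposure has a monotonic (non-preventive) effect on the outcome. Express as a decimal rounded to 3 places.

p₁ = 0.67, p₀ = 0.275.
Under exogeneity and monotonicity, PN = (p₁ − p₀) / p₁.
PN = (0.67 − 0.275) / 0.67 = 0.395 / 0.67 ≈ 0.5896

PN ≈ 0.590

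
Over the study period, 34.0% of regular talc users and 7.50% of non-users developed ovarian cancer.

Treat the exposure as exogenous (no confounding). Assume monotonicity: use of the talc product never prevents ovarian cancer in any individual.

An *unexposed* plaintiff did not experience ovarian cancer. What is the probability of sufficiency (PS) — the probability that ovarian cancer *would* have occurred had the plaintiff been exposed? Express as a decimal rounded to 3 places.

p₁ = 0.34, p₀ = 0.075.
Under exogeneity and monotonicity, PS = (p₁ − p₀) / (1 − p₀).
PS = (0.34 − 0.075) / (1 − 0.075) = 0.265 / 0.925 ≈ 0.2865

PS ≈ 0.286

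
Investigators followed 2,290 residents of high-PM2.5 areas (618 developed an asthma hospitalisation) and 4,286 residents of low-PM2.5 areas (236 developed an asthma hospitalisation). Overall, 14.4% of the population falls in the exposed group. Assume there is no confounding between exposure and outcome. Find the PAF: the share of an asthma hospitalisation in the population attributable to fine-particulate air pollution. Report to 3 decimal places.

p₁ = P(outcome | exposed) = 618/2290 = 0.26987
p₀ = P(outcome | unexposed) = 236/4286 = 0.055063
Overall risk P(Y=1) = π·p₁ + (1−π)·p₀ = 0.144×0.26987 + 0.856×0.055063 = 0.085995.
Under exogeneity, PAF = [P(Y=1) − p₀] / P(Y=1).
PAF = (0.085995 − 0.055063) / 0.085995 ≈ 0.3597

PAF ≈ 0.360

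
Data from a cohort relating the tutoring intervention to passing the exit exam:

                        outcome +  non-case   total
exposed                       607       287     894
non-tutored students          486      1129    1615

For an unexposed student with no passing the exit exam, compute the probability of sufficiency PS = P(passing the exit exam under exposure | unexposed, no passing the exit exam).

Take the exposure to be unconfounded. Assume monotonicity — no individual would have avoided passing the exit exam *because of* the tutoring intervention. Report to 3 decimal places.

p₁ = P(outcome | exposed) = 607/894 = 0.67897
p₀ = P(outcome | unexposed) = 486/1615 = 0.30093
Under exogeneity and monotonicity, PS = (p₁ − p₀) / (1 − p₀).
PS = (0.67897 − 0.30093) / (1 − 0.30093) = 0.37804 / 0.69907 ≈ 0.5408

PS ≈ 0.541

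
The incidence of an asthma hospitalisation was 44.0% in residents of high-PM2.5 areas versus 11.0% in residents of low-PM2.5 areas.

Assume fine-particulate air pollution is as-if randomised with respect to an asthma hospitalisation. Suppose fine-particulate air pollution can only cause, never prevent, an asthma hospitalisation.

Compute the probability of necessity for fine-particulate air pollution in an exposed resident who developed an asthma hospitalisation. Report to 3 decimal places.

p₁ = 0.44, p₀ = 0.11.
Under exogeneity and monotonicity, PN = (p₁ − p₀) / p₁.
PN = (0.44 − 0.11) / 0.44 = 0.33 / 0.44 ≈ 0.7500

PN ≈ 0.750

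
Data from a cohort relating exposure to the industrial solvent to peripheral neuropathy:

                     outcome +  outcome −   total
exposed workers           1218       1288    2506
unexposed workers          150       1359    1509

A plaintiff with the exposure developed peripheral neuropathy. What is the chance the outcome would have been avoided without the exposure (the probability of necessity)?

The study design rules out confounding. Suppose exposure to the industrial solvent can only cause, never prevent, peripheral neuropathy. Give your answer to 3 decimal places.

PN ≈ 0.795

p₁ = P(outcome | exposed) = 1218/2506 = 0.48603
p₀ = P(outcome | unexposed) = 150/1509 = 0.099404
Under exogeneity and monotonicity, PN = (p₁ − p₀) / p₁.
PN = (0.48603 − 0.099404) / 0.48603 = 0.38663 / 0.48603 ≈ 0.7955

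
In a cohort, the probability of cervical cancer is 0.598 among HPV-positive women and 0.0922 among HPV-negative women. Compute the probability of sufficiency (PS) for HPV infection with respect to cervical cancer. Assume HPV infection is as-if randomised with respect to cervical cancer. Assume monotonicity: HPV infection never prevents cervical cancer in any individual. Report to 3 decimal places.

PS ≈ 0.557

Let p₁ = 0.598, p₀ = 0.0922.
Under exogeneity and monotonicity, PS = (p₁ − p₀) / (1 − p₀).
PS = (0.598 − 0.0922) / (1 − 0.0922) = 0.5058 / 0.9078 ≈ 0.5572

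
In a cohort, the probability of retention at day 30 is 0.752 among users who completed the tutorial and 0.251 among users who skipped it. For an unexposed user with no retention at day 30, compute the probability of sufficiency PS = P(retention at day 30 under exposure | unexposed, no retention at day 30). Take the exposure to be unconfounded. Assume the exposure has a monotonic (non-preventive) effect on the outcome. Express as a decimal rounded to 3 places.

Let p₁ = 0.752, p₀ = 0.251.
Under exogeneity and monotonicity, PS = (p₁ − p₀) / (1 − p₀).
PS = (0.752 − 0.251) / (1 − 0.251) = 0.501 / 0.749 ≈ 0.6689

PS ≈ 0.669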